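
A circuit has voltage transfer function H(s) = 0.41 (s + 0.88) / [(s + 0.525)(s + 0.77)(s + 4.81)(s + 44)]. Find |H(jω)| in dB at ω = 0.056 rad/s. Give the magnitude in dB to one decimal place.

|j0.056 + 0.88| = √(0.056² + 0.88²) = 0.8818
|j0.056 + 0.525| = √(0.056² + 0.525²) = 0.528
|j0.056 + 0.77| = √(0.056² + 0.77²) = 0.772
|j0.056 + 4.81| = √(0.056² + 4.81²) = 4.81
|j0.056 + 44| = √(0.056² + 44²) = 44
|H(j0.056)| = 0.41 × 0.8818 / (0.528 × 0.772 × 4.81 × 44) = 0.0041905
20 log₁₀(0.0041905) = -47.55 dB

-47.6 dB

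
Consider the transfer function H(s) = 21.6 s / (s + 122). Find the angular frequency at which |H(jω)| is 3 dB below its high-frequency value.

For a single-pole high-pass, the −3 dB point is at the pole: ω = 122 rad/s.

122 rad/s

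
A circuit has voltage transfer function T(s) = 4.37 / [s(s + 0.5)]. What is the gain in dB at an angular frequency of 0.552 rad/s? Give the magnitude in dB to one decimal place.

|j0.552 + 0.5| = √(0.552² + 0.5²) = 0.7448
|j0.552| = 0.552
|T(j0.552)| = 4.37 / (0.7448 × 0.552) = 10.629
20 log₁₀(10.629) = 20.53 dB

20.5 dB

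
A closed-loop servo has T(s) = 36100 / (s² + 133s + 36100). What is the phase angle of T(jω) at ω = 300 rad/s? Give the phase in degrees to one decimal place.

∠[(j300)² + 133(j300) + 36100] = ∠[-53900 + j39900] = 143.49°
∠T(j300) = −143.49° = -143.49°

-143.5°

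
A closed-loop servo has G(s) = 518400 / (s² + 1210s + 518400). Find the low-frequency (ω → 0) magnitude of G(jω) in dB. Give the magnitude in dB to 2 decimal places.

G(0) = 518400 / 518400 = 1
20 log₁₀(1) = 0.000 dB

0.00 dB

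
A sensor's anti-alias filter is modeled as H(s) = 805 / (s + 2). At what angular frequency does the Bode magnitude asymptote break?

The single real pole at s = −2 gives a corner at ω = 2 rad/s.

2 rad/s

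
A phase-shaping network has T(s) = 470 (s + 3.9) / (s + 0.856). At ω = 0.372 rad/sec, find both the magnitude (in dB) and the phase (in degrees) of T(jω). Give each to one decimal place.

|T| = 65.9 dB, ∠T = -18.0°

|j0.372 + 3.9| = √(0.372² + 3.9²) = 3.918
|j0.372 + 0.856| = √(0.372² + 0.856²) = 0.9333
|T(j0.372)| = 470 × 3.918 / 0.9333 = 1972.8
20 log₁₀(1972.8) = 65.90 dB
∠(j0.372 + 3.9) = arctan(0.372/3.9) = 5.45°
∠(j0.372 + 0.856) = arctan(0.372/0.856) = 23.49°
∠T(j0.372) = 5.45° − 23.49° = -18.04°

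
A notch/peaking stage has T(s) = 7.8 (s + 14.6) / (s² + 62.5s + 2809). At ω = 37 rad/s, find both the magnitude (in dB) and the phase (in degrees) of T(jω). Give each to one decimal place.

|T| = -18.9 dB, ∠T = 10.4 deg

|j37 + 14.6| = √(37² + 14.6²) = 39.78
|(j37)² + 62.5(j37) + 2809| = |1440 + j2312.5| = 2724
|T(j37)| = 7.8 × 39.78 / 2724 = 0.11389
20 log₁₀(0.11389) = -18.87 dB
∠(j37 + 14.6) = arctan(37/14.6) = 68.47°
∠[(j37)² + 62.5(j37) + 2809] = ∠[1440 + j2312.5] = 58.09°
∠T(j37) = 68.47° − 58.09° = 10.38°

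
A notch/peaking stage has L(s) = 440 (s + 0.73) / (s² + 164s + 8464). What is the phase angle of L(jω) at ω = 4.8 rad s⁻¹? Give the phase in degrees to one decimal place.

76.0°

∠(j4.8 + 0.73) = arctan(4.8/0.73) = 81.35°
∠[(j4.8)² + 164(j4.8) + 8464] = ∠[8441 + j787.2] = 5.33°
∠L(j4.8) = 81.35° − 5.33° = 76.02°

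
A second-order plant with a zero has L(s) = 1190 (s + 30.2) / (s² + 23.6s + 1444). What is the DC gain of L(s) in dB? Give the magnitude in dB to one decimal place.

27.9 dB

L(0) = 1190 × 30.2 / 1444 = 24.888
20 log₁₀(24.888) = 27.92 dB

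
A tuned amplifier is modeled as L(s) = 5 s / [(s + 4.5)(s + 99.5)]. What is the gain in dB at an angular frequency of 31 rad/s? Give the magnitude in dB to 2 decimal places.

|j31| = 31
|j31 + 4.5| = √(31² + 4.5²) = 31.32
|j31 + 99.5| = √(31² + 99.5²) = 104.2
|L(j31)| = 5 × 31 / (31.32 × 104.2) = 0.047479
20 log₁₀(0.047479) = -26.470 dB

-26.47 dB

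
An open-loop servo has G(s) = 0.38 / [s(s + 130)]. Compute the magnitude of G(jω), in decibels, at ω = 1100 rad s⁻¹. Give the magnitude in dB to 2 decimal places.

-130.12 dB

|j1100 + 130| = √(1100² + 130²) = 1108
|j1100| = 1100
|G(j1100)| = 0.38 / (1108 × 1100) = 3.1188e-07
20 log₁₀(3.1188e-07) = -130.120 dB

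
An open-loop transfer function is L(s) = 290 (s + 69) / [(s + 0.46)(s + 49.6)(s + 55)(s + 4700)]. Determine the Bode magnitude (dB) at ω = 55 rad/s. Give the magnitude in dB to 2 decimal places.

|j55 + 69| = √(55² + 69²) = 88.24
|j55 + 0.46| = √(55² + 0.46²) = 55
|j55 + 49.6| = √(55² + 49.6²) = 74.06
|j55 + 55| = √(55² + 55²) = 77.78
|j55 + 4700| = √(55² + 4700²) = 4700
|L(j55)| = 290 × 88.24 / (55 × 74.06 × 77.78 × 4700) = 1.7182e-05
20 log₁₀(1.7182e-05) = -95.298 dB

-95.30 dB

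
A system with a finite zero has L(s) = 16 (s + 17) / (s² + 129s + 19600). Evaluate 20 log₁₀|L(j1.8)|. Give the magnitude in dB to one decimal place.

-37.1 dB

|j1.8 + 17| = √(1.8² + 17²) = 17.1
|(j1.8)² + 129(j1.8) + 19600| = |19597 + j232.2| = 1.96e+04
|L(j1.8)| = 16 × 17.1 / 1.96e+04 = 0.013956
20 log₁₀(0.013956) = -37.10 dB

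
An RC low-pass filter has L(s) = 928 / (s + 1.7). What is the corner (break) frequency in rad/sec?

1.7 rad/sec

The single real pole at s = −1.7 gives a corner at ω = 1.7 rad/sec.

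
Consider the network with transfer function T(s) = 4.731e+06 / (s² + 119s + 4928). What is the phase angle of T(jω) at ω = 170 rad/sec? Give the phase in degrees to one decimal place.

-139.8 deg

∠[(j170)² + 119(j170) + 4928] = ∠[-23972 + j20230] = 139.84°
∠T(j170) = −139.84° = -139.84°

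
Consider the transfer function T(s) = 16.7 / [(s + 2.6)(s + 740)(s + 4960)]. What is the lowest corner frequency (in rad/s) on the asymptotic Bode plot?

Break frequencies occur at each pole and zero magnitude: 2.6 rad/s, 740 rad/s, 4960 rad/s.
The lowest is 2.6 rad/s.

2.6 rad/s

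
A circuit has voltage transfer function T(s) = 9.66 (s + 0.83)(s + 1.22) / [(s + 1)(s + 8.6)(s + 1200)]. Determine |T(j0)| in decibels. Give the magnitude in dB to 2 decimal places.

-60.47 dB

T(0) = 9.66 × 0.83 × 1.22 / (1 × 8.6 × 1200) = 0.00094784
20 log₁₀(0.00094784) = -60.465 dB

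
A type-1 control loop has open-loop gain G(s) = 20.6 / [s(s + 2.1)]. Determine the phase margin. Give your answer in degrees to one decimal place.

26.0 deg

Gain crossover: |G(jω)| = 1 at ω ≈ 4.3 rad/sec.
∠G(j4.3) = −90° − arctan(4.3/2.1) ≈ -153.98°
PM = 180° + (-153.98°) = 26.02°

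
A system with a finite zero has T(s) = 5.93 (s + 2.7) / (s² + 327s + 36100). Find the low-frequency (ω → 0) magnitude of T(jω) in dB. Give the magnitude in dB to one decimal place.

-67.1 dB

T(0) = 5.93 × 2.7 / 36100 = 0.00044352
20 log₁₀(0.00044352) = -67.06 dB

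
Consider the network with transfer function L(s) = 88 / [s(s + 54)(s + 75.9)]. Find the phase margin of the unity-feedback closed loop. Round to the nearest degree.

Gain crossover: |L(jω)| = 1 at ω ≈ 0.0215 rad/s.
∠L(j0.0215) = −90° − arctan(0.0215/54) − arctan(0.0215/75.9) ≈ -90.04°
PM = 180° + (-90.04°) = 89.96°

90 deg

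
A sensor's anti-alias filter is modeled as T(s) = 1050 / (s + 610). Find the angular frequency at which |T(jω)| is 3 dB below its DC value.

610 rad/s

For a single-pole low-pass, the −3 dB point is at the pole: ω = 610 rad/s.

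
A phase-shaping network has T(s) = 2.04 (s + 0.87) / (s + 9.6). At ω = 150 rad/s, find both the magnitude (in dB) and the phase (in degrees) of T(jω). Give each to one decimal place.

|j150 + 0.87| = √(150² + 0.87²) = 150
|j150 + 9.6| = √(150² + 9.6²) = 150.3
|T(j150)| = 2.04 × 150 / 150.3 = 2.0359
20 log₁₀(2.0359) = 6.17 dB
∠(j150 + 0.87) = arctan(150/0.87) = 89.67°
∠(j150 + 9.6) = arctan(150/9.6) = 86.34°
∠T(j150) = 89.67° − 86.34° = 3.33°

|T| = 6.2 dB, ∠T = 3.3°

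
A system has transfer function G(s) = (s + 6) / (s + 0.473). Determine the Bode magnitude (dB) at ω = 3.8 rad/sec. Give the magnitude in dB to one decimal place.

|j3.8 + 6| = √(3.8² + 6²) = 7.102
|j3.8 + 0.473| = √(3.8² + 0.473²) = 3.829
|G(j3.8)| = 1 × 7.102 / 3.829 = 1.8547
20 log₁₀(1.8547) = 5.37 dB

5.4 dB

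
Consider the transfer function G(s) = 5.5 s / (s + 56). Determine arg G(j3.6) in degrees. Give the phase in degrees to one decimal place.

86.3°

∠(j3.6) = 90.00°
∠(j3.6 + 56) = arctan(3.6/56) = 3.68°
∠G(j3.6) = 90.00° − 3.68° = 86.32°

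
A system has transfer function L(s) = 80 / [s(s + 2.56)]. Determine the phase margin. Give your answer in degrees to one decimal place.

Gain crossover: |L(jω)| = 1 at ω ≈ 8.76 rad s⁻¹.
∠L(j8.76) = −90° − arctan(8.76/2.56) ≈ -163.71°
PM = 180° + (-163.71°) = 16.29°

16.3°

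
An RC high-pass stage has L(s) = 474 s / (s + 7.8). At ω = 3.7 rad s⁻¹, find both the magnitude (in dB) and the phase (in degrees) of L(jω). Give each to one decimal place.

|L| = 46.2 dB, ∠L = 64.6 deg

|j3.7| = 3.7
|j3.7 + 7.8| = √(3.7² + 7.8²) = 8.633
|L(j3.7)| = 474 × 3.7 / 8.633 = 203.15
20 log₁₀(203.15) = 46.16 dB
∠(j3.7) = 90.00°
∠(j3.7 + 7.8) = arctan(3.7/7.8) = 25.38°
∠L(j3.7) = 90.00° − 25.38° = 64.62°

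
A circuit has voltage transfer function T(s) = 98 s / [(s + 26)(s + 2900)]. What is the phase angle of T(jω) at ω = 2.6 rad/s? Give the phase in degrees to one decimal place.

∠(j2.6) = 90.00°
∠(j2.6 + 26) = arctan(2.6/26) = 5.71°
∠(j2.6 + 2900) = arctan(2.6/2900) = 0.05°
∠T(j2.6) = 90.00° − (5.71° + 0.05°) = 84.24°

84.2°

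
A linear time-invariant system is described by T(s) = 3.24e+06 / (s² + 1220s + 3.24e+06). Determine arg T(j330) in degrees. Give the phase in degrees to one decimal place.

∠[(j330)² + 1220(j330) + 3.24e+06] = ∠[3.1311e+06 + j4.026e+05] = 7.33°
∠T(j330) = −7.33° = -7.33°

-7.3°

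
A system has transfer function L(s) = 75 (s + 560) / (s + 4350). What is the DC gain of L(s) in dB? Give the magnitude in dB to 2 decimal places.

19.70 dB

L(0) = 75 × 560 / 4350 = 9.6552
20 log₁₀(9.6552) = 19.695 dB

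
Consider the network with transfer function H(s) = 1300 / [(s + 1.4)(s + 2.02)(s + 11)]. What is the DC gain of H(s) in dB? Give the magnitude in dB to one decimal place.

H(0) = 1300 / (1.4 × 2.02 × 11) = 41.79
20 log₁₀(41.79) = 32.42 dB

32.4 dB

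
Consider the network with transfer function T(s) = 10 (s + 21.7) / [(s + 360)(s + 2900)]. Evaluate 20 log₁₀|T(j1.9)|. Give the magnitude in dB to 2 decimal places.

|j1.9 + 21.7| = √(1.9² + 21.7²) = 21.78
|j1.9 + 360| = √(1.9² + 360²) = 360
|j1.9 + 2900| = √(1.9² + 2900²) = 2900
|T(j1.9)| = 10 × 21.78 / (360 × 2900) = 0.00020865
20 log₁₀(0.00020865) = -73.612 dB

-73.61 dB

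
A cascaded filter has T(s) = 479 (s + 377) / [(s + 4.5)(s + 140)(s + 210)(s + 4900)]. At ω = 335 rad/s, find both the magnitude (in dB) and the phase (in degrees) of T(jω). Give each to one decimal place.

|j335 + 377| = √(335² + 377²) = 504.3
|j335 + 4.5| = √(335² + 4.5²) = 335
|j335 + 140| = √(335² + 140²) = 363.1
|j335 + 210| = √(335² + 210²) = 395.4
|j335 + 4900| = √(335² + 4900²) = 4911
|T(j335)| = 479 × 504.3 / (335 × 363.1 × 395.4 × 4911) = 1.0227e-06
20 log₁₀(1.0227e-06) = -119.81 dB
∠(j335 + 377) = arctan(335/377) = 41.62°
∠(j335 + 4.5) = arctan(335/4.5) = 89.23°
∠(j335 + 140) = arctan(335/140) = 67.32°
∠(j335 + 210) = arctan(335/210) = 57.92°
∠(j335 + 4900) = arctan(335/4900) = 3.91°
∠T(j335) = 41.62° − (89.23° + 67.32° + 57.92° + 3.91°) = -176.75°

|T| = -119.8 dB, ∠T = -176.8°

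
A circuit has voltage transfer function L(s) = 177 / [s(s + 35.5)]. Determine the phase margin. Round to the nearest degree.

82°

Gain crossover: |L(jω)| = 1 at ω ≈ 4.94 rad/s.
∠L(j4.94) = −90° − arctan(4.94/35.5) ≈ -97.92°
PM = 180° + (-97.92°) = 82.08°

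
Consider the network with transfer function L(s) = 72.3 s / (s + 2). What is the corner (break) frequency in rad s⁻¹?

2 rad s⁻¹

The single real pole at s = −2 gives a corner at ω = 2 rad s⁻¹.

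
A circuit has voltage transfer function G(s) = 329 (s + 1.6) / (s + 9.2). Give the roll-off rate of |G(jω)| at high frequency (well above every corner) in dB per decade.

0 dB/decade

With 1 zero and 1 pole, the high-frequency asymptotic slope is 20 × (1 − 1) = 0 dB/decade.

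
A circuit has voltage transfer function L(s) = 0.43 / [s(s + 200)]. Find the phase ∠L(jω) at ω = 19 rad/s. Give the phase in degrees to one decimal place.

∠(j19 + 200) = arctan(19/200) = 5.43°
∠(j19) = 90.00°
∠L(j19) = − (5.43° + 90.00°) = -95.43°

-95.4°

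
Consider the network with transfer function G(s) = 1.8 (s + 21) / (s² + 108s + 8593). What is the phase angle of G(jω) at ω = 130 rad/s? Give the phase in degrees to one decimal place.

∠(j130 + 21) = arctan(130/21) = 80.82°
∠[(j130)² + 108(j130) + 8593] = ∠[-8307 + j14040] = 120.61°
∠G(j130) = 80.82° − 120.61° = -39.79°

-39.8°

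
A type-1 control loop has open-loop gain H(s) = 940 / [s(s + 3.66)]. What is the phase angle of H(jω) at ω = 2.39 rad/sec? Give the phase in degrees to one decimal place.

-123.1 deg

∠(j2.39 + 3.66) = arctan(2.39/3.66) = 33.14°
∠(j2.39) = 90.00°
∠H(j2.39) = − (33.14° + 90.00°) = -123.14°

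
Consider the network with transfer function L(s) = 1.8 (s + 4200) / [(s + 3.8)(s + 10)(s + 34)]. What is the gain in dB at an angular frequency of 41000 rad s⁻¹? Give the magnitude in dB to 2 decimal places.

|j41000 + 4200| = √(41000² + 4200²) = 4.121e+04
|j41000 + 3.8| = √(41000² + 3.8²) = 4.1e+04
|j41000 + 10| = √(41000² + 10²) = 4.1e+04
|j41000 + 34| = √(41000² + 34²) = 4.1e+04
|L(j41000)| = 1.8 × 4.121e+04 / (4.1e+04 × 4.1e+04 × 4.1e+04) = 1.0764e-09
20 log₁₀(1.0764e-09) = -179.361 dB

-179.36 dB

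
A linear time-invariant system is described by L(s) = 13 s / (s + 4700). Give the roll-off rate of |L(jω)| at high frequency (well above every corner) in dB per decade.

With 1 zero and 1 pole, the high-frequency asymptotic slope is 20 × (1 − 1) = 0 dB/decade.

0 dB/decade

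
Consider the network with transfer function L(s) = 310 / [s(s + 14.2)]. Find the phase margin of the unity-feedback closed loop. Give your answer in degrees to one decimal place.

Gain crossover: |L(jω)| = 1 at ω ≈ 15 rad/s.
∠L(j15) = −90° − arctan(15/14.2) ≈ -136.58°
PM = 180° + (-136.58°) = 43.42°

43.4 deg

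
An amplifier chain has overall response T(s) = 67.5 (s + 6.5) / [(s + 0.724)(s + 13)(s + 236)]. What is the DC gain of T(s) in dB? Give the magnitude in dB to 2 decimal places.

-14.09 dB

T(0) = 67.5 × 6.5 / (0.724 × 13 × 236) = 0.19753
20 log₁₀(0.19753) = -14.088 dB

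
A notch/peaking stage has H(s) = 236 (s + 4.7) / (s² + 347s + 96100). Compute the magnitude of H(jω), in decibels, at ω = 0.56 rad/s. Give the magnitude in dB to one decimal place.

|j0.56 + 4.7| = √(0.56² + 4.7²) = 4.733
|(j0.56)² + 347(j0.56) + 96100| = |96100 + j194.32| = 9.61e+04
|H(j0.56)| = 236 × 4.733 / 9.61e+04 = 0.011624
20 log₁₀(0.011624) = -38.69 dB

-38.7 dB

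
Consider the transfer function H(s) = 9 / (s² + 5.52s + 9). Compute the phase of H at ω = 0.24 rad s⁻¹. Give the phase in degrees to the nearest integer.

-8 deg

∠[(j0.24)² + 5.52(j0.24) + 9] = ∠[8.9424 + j1.3248] = 8.43°
∠H(j0.24) = −8.43° = -8.43°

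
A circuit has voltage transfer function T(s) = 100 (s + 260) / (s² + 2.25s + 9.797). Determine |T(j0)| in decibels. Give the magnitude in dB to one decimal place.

68.5 dB

T(0) = 100 × 260 / 9.797 = 2653.9
20 log₁₀(2653.9) = 68.48 dB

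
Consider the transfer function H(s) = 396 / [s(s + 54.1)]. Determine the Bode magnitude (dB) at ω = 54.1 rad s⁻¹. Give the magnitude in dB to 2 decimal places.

|j54.1 + 54.1| = √(54.1² + 54.1²) = 76.51
|j54.1| = 54.1
|H(j54.1)| = 396 / (76.51 × 54.1) = 0.095672
20 log₁₀(0.095672) = -20.384 dB

-20.38 dB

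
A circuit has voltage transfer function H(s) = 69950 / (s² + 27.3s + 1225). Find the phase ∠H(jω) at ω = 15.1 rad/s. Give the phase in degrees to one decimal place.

-22.5 deg

∠[(j15.1)² + 27.3(j15.1) + 1225] = ∠[996.99 + j412.23] = 22.46°
∠H(j15.1) = −22.46° = -22.46°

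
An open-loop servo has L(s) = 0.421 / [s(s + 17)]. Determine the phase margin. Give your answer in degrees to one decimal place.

Gain crossover: |L(jω)| = 1 at ω ≈ 0.0248 rad/s.
∠L(j0.0248) = −90° − arctan(0.0248/17) ≈ -90.08°
PM = 180° + (-90.08°) = 89.92°

89.9 deg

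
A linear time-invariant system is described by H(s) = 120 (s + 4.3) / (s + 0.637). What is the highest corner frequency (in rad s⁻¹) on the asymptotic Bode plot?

Break frequencies occur at each pole and zero magnitude: 0.637 rad s⁻¹, 4.3 rad s⁻¹.
The highest is 4.3 rad s⁻¹.

4.3 rad s⁻¹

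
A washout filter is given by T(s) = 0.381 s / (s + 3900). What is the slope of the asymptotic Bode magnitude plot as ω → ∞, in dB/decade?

0 dB/decade

With 1 zero and 1 pole, the high-frequency asymptotic slope is 20 × (1 − 1) = 0 dB/decade.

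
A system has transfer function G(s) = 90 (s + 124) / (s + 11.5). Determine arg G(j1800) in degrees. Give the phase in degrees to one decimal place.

-3.6 deg

∠(j1800 + 124) = arctan(1800/124) = 86.06°
∠(j1800 + 11.5) = arctan(1800/11.5) = 89.63°
∠G(j1800) = 86.06° − 89.63° = -3.57°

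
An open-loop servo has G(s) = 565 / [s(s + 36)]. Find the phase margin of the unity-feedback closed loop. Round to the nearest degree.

Gain crossover: |G(jω)| = 1 at ω ≈ 14.6 rad/sec.
∠G(j14.6) = −90° − arctan(14.6/36) ≈ -112.01°
PM = 180° + (-112.01°) = 67.99°

68°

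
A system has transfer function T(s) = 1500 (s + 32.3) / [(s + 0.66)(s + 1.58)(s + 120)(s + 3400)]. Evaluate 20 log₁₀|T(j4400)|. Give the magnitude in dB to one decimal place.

-157.1 dB

|j4400 + 32.3| = √(4400² + 32.3²) = 4400
|j4400 + 0.66| = √(4400² + 0.66²) = 4400
|j4400 + 1.58| = √(4400² + 1.58²) = 4400
|j4400 + 120| = √(4400² + 120²) = 4402
|j4400 + 3400| = √(4400² + 3400²) = 5561
|T(j4400)| = 1500 × 4400 / (4400 × 4400 × 4402 × 5561) = 1.3929e-08
20 log₁₀(1.3929e-08) = -157.12 dB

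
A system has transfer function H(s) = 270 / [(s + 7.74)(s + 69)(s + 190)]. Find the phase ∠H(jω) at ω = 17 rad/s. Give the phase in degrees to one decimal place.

-84.5 deg

∠(j17 + 7.74) = arctan(17/7.74) = 65.52°
∠(j17 + 69) = arctan(17/69) = 13.84°
∠(j17 + 190) = arctan(17/190) = 5.11°
∠H(j17) = − (65.52° + 13.84° + 5.11°) = -84.47°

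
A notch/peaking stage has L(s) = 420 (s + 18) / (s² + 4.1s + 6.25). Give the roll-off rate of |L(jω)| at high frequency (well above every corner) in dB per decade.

-20 dB/decade

With 1 zero and 2 poles, the high-frequency asymptotic slope is 20 × (1 − 2) = -20 dB/decade.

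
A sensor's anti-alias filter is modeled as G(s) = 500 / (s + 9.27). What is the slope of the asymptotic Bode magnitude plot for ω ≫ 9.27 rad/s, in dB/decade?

-20 dB/decade

With 0 zeros and 1 pole, the high-frequency asymptotic slope is 20 × (0 − 1) = -20 dB/decade.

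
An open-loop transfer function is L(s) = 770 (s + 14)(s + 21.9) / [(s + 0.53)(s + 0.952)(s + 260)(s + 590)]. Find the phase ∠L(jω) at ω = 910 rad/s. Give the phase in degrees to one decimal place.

-133.3°

∠(j910 + 14) = arctan(910/14) = 89.12°
∠(j910 + 21.9) = arctan(910/21.9) = 88.62°
∠(j910 + 0.53) = arctan(910/0.53) = 89.97°
∠(j910 + 0.952) = arctan(910/0.952) = 89.94°
∠(j910 + 260) = arctan(910/260) = 74.05°
∠(j910 + 590) = arctan(910/590) = 57.04°
∠L(j910) = 89.12° + 88.62° − (89.97° + 89.94° + 74.05° + 57.04°) = -133.26°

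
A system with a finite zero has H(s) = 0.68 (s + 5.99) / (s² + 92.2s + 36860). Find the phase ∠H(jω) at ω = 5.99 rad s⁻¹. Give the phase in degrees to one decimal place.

∠(j5.99 + 5.99) = arctan(5.99/5.99) = 45.00°
∠[(j5.99)² + 92.2(j5.99) + 36860] = ∠[36824 + j552.28] = 0.86°
∠H(j5.99) = 45.00° − 0.86° = 44.14°

44.1°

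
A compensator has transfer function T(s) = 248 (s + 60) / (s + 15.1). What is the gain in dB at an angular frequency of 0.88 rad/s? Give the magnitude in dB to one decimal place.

|j0.88 + 60| = √(0.88² + 60²) = 60.01
|j0.88 + 15.1| = √(0.88² + 15.1²) = 15.13
|T(j0.88)| = 248 × 60.01 / 15.13 = 983.87
20 log₁₀(983.87) = 59.86 dB

59.9 dB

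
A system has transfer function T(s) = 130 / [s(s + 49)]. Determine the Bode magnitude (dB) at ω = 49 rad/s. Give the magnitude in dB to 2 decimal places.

|j49 + 49| = √(49² + 49²) = 69.3
|j49| = 49
|T(j49)| = 130 / (69.3 × 49) = 0.038286
20 log₁₀(0.038286) = -28.339 dB

-28.34 dB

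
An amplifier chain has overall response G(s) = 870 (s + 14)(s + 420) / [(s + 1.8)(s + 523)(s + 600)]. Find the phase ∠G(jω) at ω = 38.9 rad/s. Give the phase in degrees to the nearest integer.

∠(j38.9 + 14) = arctan(38.9/14) = 70.21°
∠(j38.9 + 420) = arctan(38.9/420) = 5.29°
∠(j38.9 + 1.8) = arctan(38.9/1.8) = 87.35°
∠(j38.9 + 523) = arctan(38.9/523) = 4.25°
∠(j38.9 + 600) = arctan(38.9/600) = 3.71°
∠G(j38.9) = 70.21° + 5.29° − (87.35° + 4.25° + 3.71°) = -19.82°

-20°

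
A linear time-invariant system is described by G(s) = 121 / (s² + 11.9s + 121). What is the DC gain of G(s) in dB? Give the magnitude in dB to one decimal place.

0.0 dB

G(0) = 121 / 121 = 1
20 log₁₀(1) = 0.00 dB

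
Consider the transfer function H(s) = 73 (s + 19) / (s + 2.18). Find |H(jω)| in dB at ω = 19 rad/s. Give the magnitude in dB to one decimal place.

40.2 dB

|j19 + 19| = √(19² + 19²) = 26.87
|j19 + 2.18| = √(19² + 2.18²) = 19.12
|H(j19)| = 73 × 26.87 / 19.12 = 102.56
20 log₁₀(102.56) = 40.22 dB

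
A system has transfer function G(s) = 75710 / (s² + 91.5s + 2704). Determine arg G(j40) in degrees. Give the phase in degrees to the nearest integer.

∠[(j40)² + 91.5(j40) + 2704] = ∠[1104 + j3660] = 73.21°
∠G(j40) = −73.21° = -73.21°

-73 deg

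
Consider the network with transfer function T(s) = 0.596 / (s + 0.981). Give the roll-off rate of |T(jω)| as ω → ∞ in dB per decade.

-20 dB/decade

With 0 zeros and 1 pole, the high-frequency asymptotic slope is 20 × (0 − 1) = -20 dB/decade.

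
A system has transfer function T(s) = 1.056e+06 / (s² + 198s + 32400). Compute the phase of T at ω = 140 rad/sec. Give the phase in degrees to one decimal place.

∠[(j140)² + 198(j140) + 32400] = ∠[12800 + j27720] = 65.21°
∠T(j140) = −65.21° = -65.21°

-65.2°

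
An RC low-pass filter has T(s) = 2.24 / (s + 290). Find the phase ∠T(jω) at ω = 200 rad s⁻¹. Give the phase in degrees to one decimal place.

-34.6 deg

∠(j200 + 290) = arctan(200/290) = 34.59°
∠T(j200) = −34.59° = -34.59°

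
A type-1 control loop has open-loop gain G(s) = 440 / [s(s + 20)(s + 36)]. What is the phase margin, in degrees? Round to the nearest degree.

Gain crossover: |G(jω)| = 1 at ω ≈ 0.611 rad/s.
∠G(j0.611) = −90° − arctan(0.611/20) − arctan(0.611/36) ≈ -92.72°
PM = 180° + (-92.72°) = 87.28°

87 deg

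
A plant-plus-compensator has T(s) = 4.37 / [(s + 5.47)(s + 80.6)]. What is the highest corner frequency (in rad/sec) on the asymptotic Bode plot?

Break frequencies occur at each pole and zero magnitude: 5.47 rad/sec, 80.6 rad/sec.
The highest is 80.6 rad/sec.

80.6 rad/sec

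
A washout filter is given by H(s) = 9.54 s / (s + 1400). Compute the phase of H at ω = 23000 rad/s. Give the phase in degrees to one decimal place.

3.5°

∠(j23000) = 90.00°
∠(j23000 + 1400) = arctan(23000/1400) = 86.52°
∠H(j23000) = 90.00° − 86.52° = 3.48°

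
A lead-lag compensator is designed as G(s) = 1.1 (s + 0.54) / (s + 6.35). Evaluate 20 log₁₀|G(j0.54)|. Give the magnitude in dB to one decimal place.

|j0.54 + 0.54| = √(0.54² + 0.54²) = 0.7637
|j0.54 + 6.35| = √(0.54² + 6.35²) = 6.373
|G(j0.54)| = 1.1 × 0.7637 / 6.373 = 0.13181
20 log₁₀(0.13181) = -17.60 dB

-17.6 dB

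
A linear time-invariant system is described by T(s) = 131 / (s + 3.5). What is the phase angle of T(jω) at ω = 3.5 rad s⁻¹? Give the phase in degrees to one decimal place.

-45.0 deg

∠(j3.5 + 3.5) = arctan(3.5/3.5) = 45.00°
∠T(j3.5) = −45.00° = -45.00°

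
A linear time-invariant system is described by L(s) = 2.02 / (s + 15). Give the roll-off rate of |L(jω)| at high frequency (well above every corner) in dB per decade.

With 0 zeros and 1 pole, the high-frequency asymptotic slope is 20 × (0 − 1) = -20 dB/decade.

-20 dB/decade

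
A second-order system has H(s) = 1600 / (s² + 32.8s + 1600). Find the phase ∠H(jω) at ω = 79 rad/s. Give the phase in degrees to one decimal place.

∠[(j79)² + 32.8(j79) + 1600] = ∠[-4641 + j2591.2] = 150.82°
∠H(j79) = −150.82° = -150.82°

-150.8°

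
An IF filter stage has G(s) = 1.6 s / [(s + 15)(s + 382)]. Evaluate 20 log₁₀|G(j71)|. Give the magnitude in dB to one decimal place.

-47.9 dB

|j71| = 71
|j71 + 15| = √(71² + 15²) = 72.57
|j71 + 382| = √(71² + 382²) = 388.5
|G(j71)| = 1.6 × 71 / (72.57 × 388.5) = 0.004029
20 log₁₀(0.004029) = -47.90 dB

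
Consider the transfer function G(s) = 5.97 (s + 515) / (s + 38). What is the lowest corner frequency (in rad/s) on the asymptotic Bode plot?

38 rad/s

Break frequencies occur at each pole and zero magnitude: 38 rad/s, 515 rad/s.
The lowest is 38 rad/s.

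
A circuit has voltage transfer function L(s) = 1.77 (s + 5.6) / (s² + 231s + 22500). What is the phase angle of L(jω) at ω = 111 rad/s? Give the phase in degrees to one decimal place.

∠(j111 + 5.6) = arctan(111/5.6) = 87.11°
∠[(j111)² + 231(j111) + 22500] = ∠[10179 + j25641] = 68.35°
∠L(j111) = 87.11° − 68.35° = 18.76°

18.8°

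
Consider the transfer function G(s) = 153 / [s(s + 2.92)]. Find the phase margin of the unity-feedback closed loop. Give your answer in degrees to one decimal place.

Gain crossover: |G(jω)| = 1 at ω ≈ 12.2 rad/s.
∠G(j12.2) = −90° − arctan(12.2/2.92) ≈ -166.54°
PM = 180° + (-166.54°) = 13.46°

13.5°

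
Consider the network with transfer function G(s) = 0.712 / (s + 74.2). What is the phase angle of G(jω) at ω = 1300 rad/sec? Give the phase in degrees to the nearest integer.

-87°

∠(j1300 + 74.2) = arctan(1300/74.2) = 86.73°
∠G(j1300) = −86.73° = -86.73°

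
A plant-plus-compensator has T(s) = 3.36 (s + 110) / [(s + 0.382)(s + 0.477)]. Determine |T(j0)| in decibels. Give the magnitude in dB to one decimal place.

T(0) = 3.36 × 110 / (0.382 × 0.477) = 2028.4
20 log₁₀(2028.4) = 66.14 dB

66.1 dB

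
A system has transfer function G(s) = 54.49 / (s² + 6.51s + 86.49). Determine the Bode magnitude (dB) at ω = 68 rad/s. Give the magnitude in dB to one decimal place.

-38.5 dB

|(j68)² + 6.51(j68) + 86.49| = |-4537.5 + j442.68| = 4559
|G(j68)| = 54.49 / 4559 = 0.011952
20 log₁₀(0.011952) = -38.45 dB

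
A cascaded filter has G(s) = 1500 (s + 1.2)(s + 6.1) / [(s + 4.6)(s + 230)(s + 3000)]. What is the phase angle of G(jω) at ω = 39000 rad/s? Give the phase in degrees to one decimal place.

-85.3°

∠(j39000 + 1.2) = arctan(39000/1.2) = 90.00°
∠(j39000 + 6.1) = arctan(39000/6.1) = 89.99°
∠(j39000 + 4.6) = arctan(39000/4.6) = 89.99°
∠(j39000 + 230) = arctan(39000/230) = 89.66°
∠(j39000 + 3000) = arctan(39000/3000) = 85.60°
∠G(j39000) = 90.00° + 89.99° − (89.99° + 89.66° + 85.60°) = -85.27°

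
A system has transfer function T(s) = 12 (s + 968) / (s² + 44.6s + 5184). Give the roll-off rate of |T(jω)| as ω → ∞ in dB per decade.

-20 dB/decade

With 1 zero and 2 poles, the high-frequency asymptotic slope is 20 × (1 − 2) = -20 dB/decade.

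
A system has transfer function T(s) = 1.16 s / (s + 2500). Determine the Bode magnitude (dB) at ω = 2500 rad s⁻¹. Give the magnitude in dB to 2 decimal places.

|j2500| = 2500
|j2500 + 2500| = √(2500² + 2500²) = 3536
|T(j2500)| = 1.16 × 2500 / 3536 = 0.82024
20 log₁₀(0.82024) = -1.721 dB

-1.72 dB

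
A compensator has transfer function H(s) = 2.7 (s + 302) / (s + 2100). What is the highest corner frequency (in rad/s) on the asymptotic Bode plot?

2100 rad/s

Break frequencies occur at each pole and zero magnitude: 302 rad/s, 2100 rad/s.
The highest is 2100 rad/s.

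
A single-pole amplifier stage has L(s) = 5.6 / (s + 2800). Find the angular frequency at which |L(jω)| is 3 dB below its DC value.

2800 rad/s

For a single-pole low-pass, the −3 dB point is at the pole: ω = 2800 rad/s.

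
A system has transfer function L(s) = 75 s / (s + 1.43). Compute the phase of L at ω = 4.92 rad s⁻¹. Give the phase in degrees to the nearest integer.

∠(j4.92) = 90.00°
∠(j4.92 + 1.43) = arctan(4.92/1.43) = 73.79°
∠L(j4.92) = 90.00° − 73.79° = 16.21°

16°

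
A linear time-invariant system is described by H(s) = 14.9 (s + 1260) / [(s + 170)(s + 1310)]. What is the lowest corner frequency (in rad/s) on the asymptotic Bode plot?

Break frequencies occur at each pole and zero magnitude: 170 rad/s, 1260 rad/s, 1310 rad/s.
The lowest is 170 rad/s.

170 rad/s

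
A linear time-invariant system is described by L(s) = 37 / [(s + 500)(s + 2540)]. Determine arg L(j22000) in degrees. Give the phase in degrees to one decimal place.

∠(j22000 + 500) = arctan(22000/500) = 88.70°
∠(j22000 + 2540) = arctan(22000/2540) = 83.41°
∠L(j22000) = − (88.70° + 83.41°) = -172.11°

-172.1°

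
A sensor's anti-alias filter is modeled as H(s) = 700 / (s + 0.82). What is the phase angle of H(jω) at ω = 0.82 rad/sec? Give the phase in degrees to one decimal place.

∠(j0.82 + 0.82) = arctan(0.82/0.82) = 45.00°
∠H(j0.82) = −45.00° = -45.00°

-45.0°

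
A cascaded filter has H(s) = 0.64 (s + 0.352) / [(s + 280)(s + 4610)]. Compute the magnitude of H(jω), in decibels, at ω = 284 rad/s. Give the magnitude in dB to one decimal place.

-80.1 dB

|j284 + 0.352| = √(284² + 0.352²) = 284
|j284 + 280| = √(284² + 280²) = 398.8
|j284 + 4610| = √(284² + 4610²) = 4619
|H(j284)| = 0.64 × 284 / (398.8 × 4619) = 9.8673e-05
20 log₁₀(9.8673e-05) = -80.12 dB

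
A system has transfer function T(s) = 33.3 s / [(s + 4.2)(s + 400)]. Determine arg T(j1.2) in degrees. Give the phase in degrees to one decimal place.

∠(j1.2) = 90.00°
∠(j1.2 + 4.2) = arctan(1.2/4.2) = 15.95°
∠(j1.2 + 400) = arctan(1.2/400) = 0.17°
∠T(j1.2) = 90.00° − (15.95° + 0.17°) = 73.88°

73.9°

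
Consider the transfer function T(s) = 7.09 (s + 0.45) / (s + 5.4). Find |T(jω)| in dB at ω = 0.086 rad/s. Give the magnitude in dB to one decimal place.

|j0.086 + 0.45| = √(0.086² + 0.45²) = 0.4581
|j0.086 + 5.4| = √(0.086² + 5.4²) = 5.401
|T(j0.086)| = 7.09 × 0.4581 / 5.401 = 0.60145
20 log₁₀(0.60145) = -4.42 dB

-4.4 dB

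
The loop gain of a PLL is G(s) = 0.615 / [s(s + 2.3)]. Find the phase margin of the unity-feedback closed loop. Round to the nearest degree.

83 deg

Gain crossover: |G(jω)| = 1 at ω ≈ 0.266 rad/s.
∠G(j0.266) = −90° − arctan(0.266/2.3) ≈ -96.59°
PM = 180° + (-96.59°) = 83.41°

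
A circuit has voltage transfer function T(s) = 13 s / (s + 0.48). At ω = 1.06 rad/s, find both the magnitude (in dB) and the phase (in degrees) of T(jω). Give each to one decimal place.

|T| = 21.5 dB, ∠T = 24.4°

|j1.06| = 1.06
|j1.06 + 0.48| = √(1.06² + 0.48²) = 1.164
|T(j1.06)| = 13 × 1.06 / 1.164 = 11.842
20 log₁₀(11.842) = 21.47 dB
∠(j1.06) = 90.00°
∠(j1.06 + 0.48) = arctan(1.06/0.48) = 65.64°
∠T(j1.06) = 90.00° − 65.64° = 24.36°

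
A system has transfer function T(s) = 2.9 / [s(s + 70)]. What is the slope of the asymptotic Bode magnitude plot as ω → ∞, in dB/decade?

With 0 zeros and 2 poles, the high-frequency asymptotic slope is 20 × (0 − 2) = -40 dB/decade.

-40 dB/decade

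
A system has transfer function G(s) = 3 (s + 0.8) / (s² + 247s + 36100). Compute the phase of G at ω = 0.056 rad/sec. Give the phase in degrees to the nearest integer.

4°

∠(j0.056 + 0.8) = arctan(0.056/0.8) = 4.00°
∠[(j0.056)² + 247(j0.056) + 36100] = ∠[36100 + j13.832] = 0.02°
∠G(j0.056) = 4.00° − 0.02° = 3.98°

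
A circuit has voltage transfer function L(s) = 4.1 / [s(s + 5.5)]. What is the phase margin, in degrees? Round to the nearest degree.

82°

Gain crossover: |L(jω)| = 1 at ω ≈ 0.739 rad s⁻¹.
∠L(j0.739) = −90° − arctan(0.739/5.5) ≈ -97.65°
PM = 180° + (-97.65°) = 82.35°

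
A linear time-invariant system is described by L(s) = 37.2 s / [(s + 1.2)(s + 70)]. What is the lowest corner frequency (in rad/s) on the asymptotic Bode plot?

Break frequencies occur at each pole and zero magnitude: 1.2 rad/s, 70 rad/s.
The lowest is 1.2 rad/s.

1.2 rad/s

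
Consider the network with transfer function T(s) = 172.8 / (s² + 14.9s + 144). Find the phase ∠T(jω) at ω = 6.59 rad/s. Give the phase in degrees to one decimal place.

-44.3°

∠[(j6.59)² + 14.9(j6.59) + 144] = ∠[100.57 + j98.191] = 44.31°
∠T(j6.59) = −44.31° = -44.31°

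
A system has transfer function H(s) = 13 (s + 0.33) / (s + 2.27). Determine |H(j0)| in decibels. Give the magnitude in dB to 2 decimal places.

H(0) = 13 × 0.33 / 2.27 = 1.8899
20 log₁₀(1.8899) = 5.529 dB

5.53 dB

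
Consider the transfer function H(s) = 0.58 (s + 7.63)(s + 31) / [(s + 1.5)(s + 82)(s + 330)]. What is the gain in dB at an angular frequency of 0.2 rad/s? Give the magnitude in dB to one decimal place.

|j0.2 + 7.63| = √(0.2² + 7.63²) = 7.633
|j0.2 + 31| = √(0.2² + 31²) = 31
|j0.2 + 1.5| = √(0.2² + 1.5²) = 1.513
|j0.2 + 82| = √(0.2² + 82²) = 82
|j0.2 + 330| = √(0.2² + 330²) = 330
|H(j0.2)| = 0.58 × 7.633 × 31 / (1.513 × 82 × 330) = 0.0033514
20 log₁₀(0.0033514) = -49.50 dB

-49.5 dB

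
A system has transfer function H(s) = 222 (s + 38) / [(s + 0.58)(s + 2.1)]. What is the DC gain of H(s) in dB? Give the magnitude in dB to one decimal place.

H(0) = 222 × 38 / (0.58 × 2.1) = 6926.1
20 log₁₀(6926.1) = 76.81 dB

76.8 dB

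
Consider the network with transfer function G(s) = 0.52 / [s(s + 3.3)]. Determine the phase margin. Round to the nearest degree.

87°

Gain crossover: |G(jω)| = 1 at ω ≈ 0.157 rad s⁻¹.
∠G(j0.157) = −90° − arctan(0.157/3.3) ≈ -92.73°
PM = 180° + (-92.73°) = 87.27°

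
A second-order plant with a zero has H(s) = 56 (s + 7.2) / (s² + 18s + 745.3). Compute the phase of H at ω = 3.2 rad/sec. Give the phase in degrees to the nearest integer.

∠(j3.2 + 7.2) = arctan(3.2/7.2) = 23.96°
∠[(j3.2)² + 18(j3.2) + 745.3] = ∠[735.06 + j57.6] = 4.48°
∠H(j3.2) = 23.96° − 4.48° = 19.48°

19 deg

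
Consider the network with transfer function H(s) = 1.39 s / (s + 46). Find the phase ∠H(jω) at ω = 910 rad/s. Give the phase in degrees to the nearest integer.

3°

∠(j910) = 90.00°
∠(j910 + 46) = arctan(910/46) = 87.11°
∠H(j910) = 90.00° − 87.11° = 2.89°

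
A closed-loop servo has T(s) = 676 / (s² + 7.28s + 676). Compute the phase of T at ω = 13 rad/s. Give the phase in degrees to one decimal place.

∠[(j13)² + 7.28(j13) + 676] = ∠[507 + j94.64] = 10.57°
∠T(j13) = −10.57° = -10.57°

-10.6 deg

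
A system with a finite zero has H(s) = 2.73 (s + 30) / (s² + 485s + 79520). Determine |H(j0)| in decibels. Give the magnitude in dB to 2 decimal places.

H(0) = 2.73 × 30 / 79520 = 0.0010299
20 log₁₀(0.0010299) = -59.744 dB

-59.74 dB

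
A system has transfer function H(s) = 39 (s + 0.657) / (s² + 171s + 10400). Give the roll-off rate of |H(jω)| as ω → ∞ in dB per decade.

With 1 zero and 2 poles, the high-frequency asymptotic slope is 20 × (1 − 2) = -20 dB/decade.

-20 dB/decade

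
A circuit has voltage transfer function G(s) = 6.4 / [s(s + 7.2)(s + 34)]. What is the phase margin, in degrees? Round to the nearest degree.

Gain crossover: |G(jω)| = 1 at ω ≈ 0.0261 rad/s.
∠G(j0.0261) = −90° − arctan(0.0261/7.2) − arctan(0.0261/34) ≈ -90.25°
PM = 180° + (-90.25°) = 89.75°

90°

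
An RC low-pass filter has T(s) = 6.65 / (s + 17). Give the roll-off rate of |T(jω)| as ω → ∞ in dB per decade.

-20 dB/decade

With 0 zeros and 1 pole, the high-frequency asymptotic slope is 20 × (0 − 1) = -20 dB/decade.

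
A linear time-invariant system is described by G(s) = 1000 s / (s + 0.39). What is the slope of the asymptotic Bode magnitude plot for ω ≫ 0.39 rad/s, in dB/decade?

With 1 zero and 1 pole, the high-frequency asymptotic slope is 20 × (1 − 1) = 0 dB/decade.

0 dB/decade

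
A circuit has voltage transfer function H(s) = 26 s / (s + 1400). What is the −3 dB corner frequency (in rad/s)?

For a single-pole high-pass, the −3 dB point is at the pole: ω = 1400 rad/s.

1400 rad/s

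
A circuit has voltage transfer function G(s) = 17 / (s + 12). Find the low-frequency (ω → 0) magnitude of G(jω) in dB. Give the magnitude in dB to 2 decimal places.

G(0) = 17 / 12 = 1.4167
20 log₁₀(1.4167) = 3.025 dB

3.03 dB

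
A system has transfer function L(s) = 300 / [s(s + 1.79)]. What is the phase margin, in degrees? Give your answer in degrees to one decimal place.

5.9°

Gain crossover: |L(jω)| = 1 at ω ≈ 17.3 rad/s.
∠L(j17.3) = −90° − arctan(17.3/1.79) ≈ -174.08°
PM = 180° + (-174.08°) = 5.92°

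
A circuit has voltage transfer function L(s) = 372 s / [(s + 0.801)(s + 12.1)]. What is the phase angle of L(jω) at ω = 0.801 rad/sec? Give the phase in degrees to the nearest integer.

∠(j0.801) = 90.00°
∠(j0.801 + 0.801) = arctan(0.801/0.801) = 45.00°
∠(j0.801 + 12.1) = arctan(0.801/12.1) = 3.79°
∠L(j0.801) = 90.00° − (45.00° + 3.79°) = 41.21°

41°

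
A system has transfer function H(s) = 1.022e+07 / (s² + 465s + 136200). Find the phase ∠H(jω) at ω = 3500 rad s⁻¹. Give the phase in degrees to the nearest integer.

∠[(j3500)² + 465(j3500) + 136200] = ∠[-1.2114e+07 + j1.6275e+06] = 172.35°
∠H(j3500) = −172.35° = -172.35°

-172°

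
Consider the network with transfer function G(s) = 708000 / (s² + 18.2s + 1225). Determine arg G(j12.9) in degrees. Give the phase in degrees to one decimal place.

-12.5 deg

∠[(j12.9)² + 18.2(j12.9) + 1225] = ∠[1058.6 + j234.78] = 12.50°
∠G(j12.9) = −12.50° = -12.50°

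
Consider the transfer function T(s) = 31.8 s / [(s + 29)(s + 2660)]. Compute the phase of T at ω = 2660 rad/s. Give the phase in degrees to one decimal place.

∠(j2660) = 90.00°
∠(j2660 + 29) = arctan(2660/29) = 89.38°
∠(j2660 + 2660) = arctan(2660/2660) = 45.00°
∠T(j2660) = 90.00° − (89.38° + 45.00°) = -44.38°

-44.4°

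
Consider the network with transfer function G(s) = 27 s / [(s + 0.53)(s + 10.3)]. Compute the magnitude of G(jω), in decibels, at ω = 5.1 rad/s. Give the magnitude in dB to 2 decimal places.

7.37 dB

|j5.1| = 5.1
|j5.1 + 0.53| = √(5.1² + 0.53²) = 5.127
|j5.1 + 10.3| = √(5.1² + 10.3²) = 11.49
|G(j5.1)| = 27 × 5.1 / (5.127 × 11.49) = 2.3366
20 log₁₀(2.3366) = 7.372 dB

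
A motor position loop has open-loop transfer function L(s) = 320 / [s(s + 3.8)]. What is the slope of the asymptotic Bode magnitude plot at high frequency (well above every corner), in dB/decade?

-40 dB/decade

With 0 zeros and 2 poles, the high-frequency asymptotic slope is 20 × (0 − 2) = -40 dB/decade.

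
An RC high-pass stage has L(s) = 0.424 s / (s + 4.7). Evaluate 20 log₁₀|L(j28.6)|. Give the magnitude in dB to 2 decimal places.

-7.57 dB

|j28.6| = 28.6
|j28.6 + 4.7| = √(28.6² + 4.7²) = 28.98
|L(j28.6)| = 0.424 × 28.6 / 28.98 = 0.41839
20 log₁₀(0.41839) = -7.568 dB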